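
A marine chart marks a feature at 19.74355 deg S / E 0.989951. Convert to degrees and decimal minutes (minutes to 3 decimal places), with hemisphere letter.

Latitude: fractional part 0.743550 → 44.61300 minutes
Lon: fractional part 0.989951 → 59.39706 minutes

19° 44.613′ S, 0° 59.397′ E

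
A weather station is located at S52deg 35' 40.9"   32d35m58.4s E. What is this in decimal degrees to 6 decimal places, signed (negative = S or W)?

Lat: 52° + 35/60 + 40.9/3600 = 52 + 0.583333 + 0.011361 = 52.5946944
S ⇒ negate
Lon: 32° + 35/60 + 58.4/3600 = 32 + 0.583333 + 0.016222 = 32.5995556
E → positive

-52.594694, 32.599556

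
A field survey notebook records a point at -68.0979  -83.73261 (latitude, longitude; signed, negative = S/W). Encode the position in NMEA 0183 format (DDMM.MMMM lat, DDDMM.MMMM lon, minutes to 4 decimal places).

Latitude is negative → S; |value| = 68.097900
φ: 68° + 0.097900 × 60 = 68° 5.874000′
Longitude is negative → W; |value| = 83.732610
Longitude: 83° + 0.732610 × 60 = 83° 43.956600′

6805.8740,S / 08343.9566,W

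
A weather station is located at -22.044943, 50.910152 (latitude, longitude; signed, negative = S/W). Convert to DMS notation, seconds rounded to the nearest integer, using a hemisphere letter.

22°02′42″ S, 50°54′37″ E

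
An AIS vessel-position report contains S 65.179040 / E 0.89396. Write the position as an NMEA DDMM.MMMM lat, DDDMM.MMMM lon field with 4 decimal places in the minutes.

φ: fractional part 0.179040 → 10.742400 minutes
λ: fractional part 0.893960 → 53.637600 minutes

6510.7424,S / 00053.6376,E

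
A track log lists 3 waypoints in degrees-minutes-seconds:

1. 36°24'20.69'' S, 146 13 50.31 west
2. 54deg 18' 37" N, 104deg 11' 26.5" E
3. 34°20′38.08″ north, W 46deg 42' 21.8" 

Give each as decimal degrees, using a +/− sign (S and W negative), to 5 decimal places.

1. -36.40575, -146.23064
2. 54.31028, 104.19069
3. 34.34391, -46.70606

Point 1:
  φ: 36 + 24/60 + 20.69/3600 = 36.405747
  S → negative
  Longitude: 146° + 13/60 + 50.31/3600 = 146 + 0.216667 + 0.013975 = 146.230642
  W → negative
Point 2:
  Lat: 54° + 18/60 + 37/3600 = 54 + 0.300000 + 0.010278 = 54.310278
  N → positive
  λ: 104 + 11/60 + 26.5/3600 = 104.190694
  E → positive
Point 3:
  Lat: 20′ + 38.08″ = 20.63467′; 34 + 20.63467/60 = 34.343911
  N ⇒ keep positive
  λ: 46 + 42/60 + 21.8/3600 = 46.706056
  W ⇒ negate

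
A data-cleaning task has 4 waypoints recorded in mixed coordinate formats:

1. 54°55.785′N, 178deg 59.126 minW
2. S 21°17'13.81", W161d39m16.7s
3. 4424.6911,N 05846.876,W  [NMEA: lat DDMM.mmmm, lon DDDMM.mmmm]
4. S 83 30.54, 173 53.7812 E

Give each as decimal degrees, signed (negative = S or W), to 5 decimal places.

Point 1:
  φ: 55.785′ = 0.929750°; total 54.929750
  N ⇒ keep positive
  Lon: 59.126′ = 0.985433°; total 178.985433
  hemisphere W, so the sign is −
Point 2:
  φ: 17′ + 13.81″ = 17.23017′; 21 + 17.23017/60 = 21.287169
  hemisphere S, so the sign is −
  Lon: 161° + 39/60 + 16.7/3600 = 161 + 0.650000 + 0.004639 = 161.654639
  W → negative
Point 3:
  Latitude: split at 2 digits → 44° and 24.6911′; 44 + 24.6911/60 = 44.411518
  N ⇒ keep positive
  Lon: split at 3 digits → 058° and 46.876′; 58 + 46.876/60 = 58.781267
  W → negative
Point 4:
  Lat: 83 + 30.54/60 = 83.509000
  S ⇒ negate
  Lon: 173 + 53.7812/60 = 173.896353
  E ⇒ keep positive

1. 54.92975, -178.98543
2. -21.28717, -161.65464
3. 44.41152, -58.78127
4. -83.50900, 173.89635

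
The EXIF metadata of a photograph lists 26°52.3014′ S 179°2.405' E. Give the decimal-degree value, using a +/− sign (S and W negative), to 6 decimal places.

-26.871690, 179.040083

Latitude: 52.3014′ = 0.871690°; total 26.8716900
S → negative
λ: 179 + 2.405/60 = 179.0400833
E → positive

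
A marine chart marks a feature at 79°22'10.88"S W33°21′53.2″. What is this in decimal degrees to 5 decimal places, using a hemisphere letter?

79.36969° S, 33.36478° W

Lat: 79° + 22/60 + 10.88/3600 = 79 + 0.366667 + 0.003022 = 79.369689
λ: 33° + 21/60 + 53.2/3600 = 33 + 0.350000 + 0.014778 = 33.364778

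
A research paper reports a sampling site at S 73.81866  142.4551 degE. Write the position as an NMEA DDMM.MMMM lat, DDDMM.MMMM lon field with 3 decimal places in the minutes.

7349.120,S / 14227.306,E

Latitude: fractional part 0.818660 → 49.11960 minutes
Longitude: fractional part 0.455100 → 27.30600 minutes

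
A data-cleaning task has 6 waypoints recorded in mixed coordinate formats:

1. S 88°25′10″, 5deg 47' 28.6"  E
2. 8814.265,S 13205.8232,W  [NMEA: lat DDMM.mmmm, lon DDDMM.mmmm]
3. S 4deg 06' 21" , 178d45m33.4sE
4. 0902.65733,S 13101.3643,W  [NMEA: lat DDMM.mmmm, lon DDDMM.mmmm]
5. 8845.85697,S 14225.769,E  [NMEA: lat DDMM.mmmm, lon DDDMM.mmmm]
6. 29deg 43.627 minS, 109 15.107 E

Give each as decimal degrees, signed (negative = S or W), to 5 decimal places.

1. -88.41944, 5.79128
2. -88.23775, -132.09705
3. -4.10583, 178.75928
4. -9.04429, -131.02274
5. -88.76428, 142.42948
6. -29.72712, 109.25178

Point 1:
  Lat: 25′ + 10″ = 25.16667′; 88 + 25.16667/60 = 88.419444
  S ⇒ negate
  λ: 5° + 47/60 + 28.6/3600 = 5 + 0.783333 + 0.007944 = 5.791278
  E ⇒ keep positive
Point 2:
  Latitude: degrees = first 2 digits = 88, minutes = 14.265; 88 + 14.265/60 = 88.237750
  S → negative
  λ: degrees = first 3 digits = 132, minutes = 5.8232; 132 + 5.8232/60 = 132.097053
  hemisphere W, so the sign is −
Point 3:
  Latitude: 6′ + 21″ = 6.35000′; 4 + 6.35000/60 = 4.105833
  S → negative
  Lon: 45′ + 33.4″ = 45.55667′; 178 + 45.55667/60 = 178.759278
  E ⇒ keep positive
Point 4:
  Lat: degrees = first 2 digits = 9, minutes = 2.65733; 9 + 2.65733/60 = 9.044289
  S → negative
  Longitude: degrees = first 3 digits = 131, minutes = 1.3643; 131 + 1.3643/60 = 131.022738
  W ⇒ negate
Point 5:
  φ: degrees = first 2 digits = 88, minutes = 45.85697; 88 + 45.85697/60 = 88.764283
  S ⇒ negate
  Lon: degrees = first 3 digits = 142, minutes = 25.769; 142 + 25.769/60 = 142.429483
  E → positive
Point 6:
  Lat: 43.627′ = 0.727117°; total 29.727117
  S ⇒ negate
  λ: 15.107′ = 0.251783°; total 109.251783
  E ⇒ keep positive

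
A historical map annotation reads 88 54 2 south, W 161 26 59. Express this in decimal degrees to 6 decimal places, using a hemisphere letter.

88.900556° S, 161.449722° W

φ: 88 + 54/60 + 2/3600 = 88.9005556
Lon: 161° + 26/60 + 59/3600 = 161 + 0.433333 + 0.016389 = 161.4497222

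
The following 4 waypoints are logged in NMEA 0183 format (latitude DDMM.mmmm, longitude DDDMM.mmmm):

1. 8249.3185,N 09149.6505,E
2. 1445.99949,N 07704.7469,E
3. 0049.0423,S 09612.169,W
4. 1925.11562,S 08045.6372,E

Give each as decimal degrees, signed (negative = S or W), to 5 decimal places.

Point 1:
  φ: degrees = first 2 digits = 82, minutes = 49.3185; 82 + 49.3185/60 = 82.821975
  N → positive
  λ: split at 3 digits → 091° and 49.6505′; 91 + 49.6505/60 = 91.827508
  E → positive
Point 2:
  Lat: degrees = first 2 digits = 14, minutes = 45.99949; 14 + 45.99949/60 = 14.766658
  N ⇒ keep positive
  λ: split at 3 digits → 077° and 4.7469′; 77 + 4.7469/60 = 77.079115
  E → positive
Point 3:
  Latitude: degrees = first 2 digits = 0, minutes = 49.0423; 0 + 49.0423/60 = 0.817372
  hemisphere S, so the sign is −
  Longitude: degrees = first 3 digits = 96, minutes = 12.169; 96 + 12.169/60 = 96.202817
  W → negative
Point 4:
  Lat: split at 2 digits → 19° and 25.11562′; 19 + 25.11562/60 = 19.418594
  hemisphere S, so the sign is −
  Lon: split at 3 digits → 080° and 45.6372′; 80 + 45.6372/60 = 80.760620
  E → positive

1. 82.82198, 91.82751
2. 14.76666, 77.07912
3. -0.81737, -96.20282
4. -19.41859, 80.76062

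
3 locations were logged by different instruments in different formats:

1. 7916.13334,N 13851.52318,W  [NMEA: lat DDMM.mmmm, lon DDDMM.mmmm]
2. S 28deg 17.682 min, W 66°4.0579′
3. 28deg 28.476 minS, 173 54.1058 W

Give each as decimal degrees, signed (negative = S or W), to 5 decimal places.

Point 1:
  Lat: degrees = first 2 digits = 79, minutes = 16.13334; 79 + 16.13334/60 = 79.268889
  N → positive
  λ: split at 3 digits → 138° and 51.52318′; 138 + 51.52318/60 = 138.858720
  hemisphere W, so the sign is −
Point 2:
  φ: 17.682′ = 0.294700°; total 28.294700
  S ⇒ negate
  Longitude: 4.0579′ = 0.067632°; total 66.067632
  W → negative
Point 3:
  φ: 28 + 28.476/60 = 28.474600
  S → negative
  Longitude: 54.1058′ = 0.901763°; total 173.901763
  hemisphere W, so the sign is −

1. 79.26889, -138.85872
2. -28.29470, -66.06763
3. -28.47460, -173.90176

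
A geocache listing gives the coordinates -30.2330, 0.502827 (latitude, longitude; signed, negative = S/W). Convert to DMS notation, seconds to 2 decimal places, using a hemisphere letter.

30°13′58.80″ S, 0°30′10.18″ E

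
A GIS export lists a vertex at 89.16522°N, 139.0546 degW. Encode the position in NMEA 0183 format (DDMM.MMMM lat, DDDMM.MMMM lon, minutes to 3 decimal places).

Lat: minutes = (89.165220 − 89) × 60 = 9.91320
Lon: fractional part 0.054600 → 3.27600 minutes

8909.913,N / 13903.276,W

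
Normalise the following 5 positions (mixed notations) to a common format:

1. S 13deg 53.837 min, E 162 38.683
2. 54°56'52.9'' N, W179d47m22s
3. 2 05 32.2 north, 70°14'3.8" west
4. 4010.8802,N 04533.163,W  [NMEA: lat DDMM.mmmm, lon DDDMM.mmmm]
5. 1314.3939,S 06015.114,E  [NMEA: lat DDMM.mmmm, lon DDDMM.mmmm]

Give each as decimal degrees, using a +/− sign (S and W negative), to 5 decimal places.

Point 1:
  Lat: 53.837′ = 0.897283°; total 13.897283
  hemisphere S, so the sign is −
  Lon: 162 + 38.683/60 = 162.644717
  E → positive
Point 2:
  φ: 56′ + 52.9″ = 56.88167′; 54 + 56.88167/60 = 54.948028
  N → positive
  Longitude: 179° + 47/60 + 22/3600 = 179 + 0.783333 + 0.006111 = 179.789444
  W ⇒ negate
Point 3:
  Lat: 5′ + 32.2″ = 5.53667′; 2 + 5.53667/60 = 2.092278
  N → positive
  Longitude: 70 + 14/60 + 3.8/3600 = 70.234389
  W → negative
Point 4:
  Latitude: degrees = first 2 digits = 40, minutes = 10.8802; 40 + 10.8802/60 = 40.181337
  N ⇒ keep positive
  Lon: degrees = first 3 digits = 45, minutes = 33.163; 45 + 33.163/60 = 45.552717
  W ⇒ negate
Point 5:
  Latitude: degrees = first 2 digits = 13, minutes = 14.3939; 13 + 14.3939/60 = 13.239898
  S → negative
  Longitude: split at 3 digits → 060° and 15.114′; 60 + 15.114/60 = 60.251900
  E → positive

1. -13.89728, 162.64472
2. 54.94803, -179.78944
3. 2.09228, -70.23439
4. 40.18134, -45.55272
5. -13.23990, 60.25190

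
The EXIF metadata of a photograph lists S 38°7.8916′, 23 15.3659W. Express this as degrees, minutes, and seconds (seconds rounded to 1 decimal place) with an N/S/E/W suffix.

Lat: 7.89160′ → 7′ and 0.89160 × 60 = 53.496″
Lon: fractional minutes 0.36590 × 60 = 21.954″

38°07′53.5″ S, 23°15′22.0″ W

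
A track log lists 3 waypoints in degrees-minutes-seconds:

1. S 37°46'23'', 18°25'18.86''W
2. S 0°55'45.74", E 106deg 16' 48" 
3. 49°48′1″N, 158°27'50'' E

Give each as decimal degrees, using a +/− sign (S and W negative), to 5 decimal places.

Point 1:
  Latitude: 46′ + 23″ = 46.38333′; 37 + 46.38333/60 = 37.773056
  hemisphere S, so the sign is −
  λ: 18° + 25/60 + 18.86/3600 = 18 + 0.416667 + 0.005239 = 18.421906
  W ⇒ negate
Point 2:
  φ: 0 + 55/60 + 45.74/3600 = 0.929372
  hemisphere S, so the sign is −
  Lon: 106 + 16/60 + 48/3600 = 106.280000
  E ⇒ keep positive
Point 3:
  Lat: 49 + 48/60 + 1/3600 = 49.800278
  N → positive
  Longitude: 158° + 27/60 + 50/3600 = 158 + 0.450000 + 0.013889 = 158.463889
  E → positive

1. -37.77306, -18.42191
2. -0.92937, 106.28000
3. 49.80028, 158.46389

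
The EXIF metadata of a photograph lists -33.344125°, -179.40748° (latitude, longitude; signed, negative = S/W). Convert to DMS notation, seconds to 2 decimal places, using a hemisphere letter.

Latitude is negative → S; |value| = 33.344125
φ: whole degrees 33; 20.64750′ → 20′ and 38.8500″
Longitude is negative → W; |value| = 179.407480
Longitude: whole degrees 179; 24.44880′ → 24′ and 26.9280″

33°20′38.85″ S, 179°24′26.93″ W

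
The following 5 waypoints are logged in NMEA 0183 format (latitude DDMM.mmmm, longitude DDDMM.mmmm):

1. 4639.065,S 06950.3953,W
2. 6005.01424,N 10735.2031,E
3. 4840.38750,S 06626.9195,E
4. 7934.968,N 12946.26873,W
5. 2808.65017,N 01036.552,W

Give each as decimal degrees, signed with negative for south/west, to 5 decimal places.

Point 1:
  Latitude: split at 2 digits → 46° and 39.065′; 46 + 39.065/60 = 46.651083
  S → negative
  Longitude: split at 3 digits → 069° and 50.3953′; 69 + 50.3953/60 = 69.839922
  hemisphere W, so the sign is −
Point 2:
  Latitude: degrees = first 2 digits = 60, minutes = 5.01424; 60 + 5.01424/60 = 60.083571
  N → positive
  Lon: split at 3 digits → 107° and 35.2031′; 107 + 35.2031/60 = 107.586718
  E → positive
Point 3:
  Latitude: split at 2 digits → 48° and 40.3875′; 48 + 40.3875/60 = 48.673125
  S → negative
  λ: split at 3 digits → 066° and 26.9195′; 66 + 26.9195/60 = 66.448658
  E ⇒ keep positive
Point 4:
  φ: degrees = first 2 digits = 79, minutes = 34.968; 79 + 34.968/60 = 79.582800
  N → positive
  Lon: split at 3 digits → 129° and 46.26873′; 129 + 46.26873/60 = 129.771146
  hemisphere W, so the sign is −
Point 5:
  Latitude: degrees = first 2 digits = 28, minutes = 8.65017; 28 + 8.65017/60 = 28.144170
  N → positive
  Lon: degrees = first 3 digits = 10, minutes = 36.552; 10 + 36.552/60 = 10.609200
  hemisphere W, so the sign is −

1. -46.65108, -69.83992
2. 60.08357, 107.58672
3. -48.67313, 66.44866
4. 79.58280, -129.77115
5. 28.14417, -10.60920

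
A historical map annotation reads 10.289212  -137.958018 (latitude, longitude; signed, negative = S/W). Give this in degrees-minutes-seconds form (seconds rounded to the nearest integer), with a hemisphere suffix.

Lat: 0.289212° → 17.35272′; 0.35272 × 60 = 21.16″
Longitude is negative → W; |value| = 137.958018
Longitude: 0.958018° → 57.48108′; 0.48108 × 60 = 28.86″

10°17′21″ N, 137°57′29″ W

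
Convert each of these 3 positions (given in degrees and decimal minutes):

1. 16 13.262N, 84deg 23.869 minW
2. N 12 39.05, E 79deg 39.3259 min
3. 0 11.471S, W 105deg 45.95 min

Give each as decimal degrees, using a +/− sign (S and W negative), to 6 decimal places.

Point 1:
  Latitude: 16 + 13.262/60 = 16.2210333
  N ⇒ keep positive
  λ: 84 + 23.869/60 = 84.3978167
  W ⇒ negate
Point 2:
  Lat: 39.05′ = 0.650833°; total 12.6508333
  N → positive
  Longitude: 39.3259′ = 0.655432°; total 79.6554317
  E → positive
Point 3:
  Lat: 0 + 11.471/60 = 0.1911833
  hemisphere S, so the sign is −
  Lon: 45.95′ = 0.765833°; total 105.7658333
  hemisphere W, so the sign is −

1. 16.221033, -84.397817
2. 12.650833, 79.655432
3. -0.191183, -105.765833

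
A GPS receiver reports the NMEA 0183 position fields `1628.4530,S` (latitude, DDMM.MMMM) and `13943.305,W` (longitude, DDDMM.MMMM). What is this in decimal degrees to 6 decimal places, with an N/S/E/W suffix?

Latitude: degrees = first 2 digits = 16, minutes = 28.453; 16 + 28.453/60 = 16.4742167
Longitude: split at 3 digits → 139° and 43.305′; 139 + 43.305/60 = 139.7217500

16.474217° S, 139.721750° W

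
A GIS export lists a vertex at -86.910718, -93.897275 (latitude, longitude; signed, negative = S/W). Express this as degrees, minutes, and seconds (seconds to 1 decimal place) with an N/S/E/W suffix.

86°54′38.6″ S, 93°53′50.2″ W

Latitude is negative → S; |value| = 86.910718
Lat: 0.910718° → 54.64308′; 0.64308 × 60 = 38.585″
Longitude is negative → W; |value| = 93.897275
λ: 0.897275° → 53.83650′; 0.83650 × 60 = 50.190″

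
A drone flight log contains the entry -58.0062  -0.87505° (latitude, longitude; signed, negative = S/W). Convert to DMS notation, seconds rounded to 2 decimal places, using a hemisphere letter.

Latitude is negative → S; |value| = 58.006200
Lat: 0.006200° → 0.37200′; 0.37200 × 60 = 22.3200″
Longitude is negative → W; |value| = 0.875050
Longitude: whole degrees 0; 52.50300′ → 52′ and 30.1800″

58°00′22.32″ S, 0°52′30.18″ W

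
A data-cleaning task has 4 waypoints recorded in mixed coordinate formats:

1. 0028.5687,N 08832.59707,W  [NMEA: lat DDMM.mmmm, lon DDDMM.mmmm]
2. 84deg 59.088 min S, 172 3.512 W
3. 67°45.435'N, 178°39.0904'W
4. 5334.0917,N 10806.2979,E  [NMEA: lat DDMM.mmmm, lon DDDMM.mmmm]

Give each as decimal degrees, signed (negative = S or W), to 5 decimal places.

1. 0.47615, -88.54328
2. -84.98480, -172.05853
3. 67.75725, -178.65151
4. 53.56820, 108.10497

Point 1:
  φ: split at 2 digits → 00° and 28.5687′; 0 + 28.5687/60 = 0.476145
  N → positive
  Lon: degrees = first 3 digits = 88, minutes = 32.59707; 88 + 32.59707/60 = 88.543285
  W → negative
Point 2:
  Latitude: 59.088′ = 0.984800°; total 84.984800
  hemisphere S, so the sign is −
  Lon: 3.512′ = 0.058533°; total 172.058533
  hemisphere W, so the sign is −
Point 3:
  Latitude: 67 + 45.435/60 = 67.757250
  N → positive
  Longitude: 178 + 39.0904/60 = 178.651507
  hemisphere W, so the sign is −
Point 4:
  Latitude: degrees = first 2 digits = 53, minutes = 34.0917; 53 + 34.0917/60 = 53.568195
  N → positive
  Lon: split at 3 digits → 108° and 6.2979′; 108 + 6.2979/60 = 108.104965
  E ⇒ keep positive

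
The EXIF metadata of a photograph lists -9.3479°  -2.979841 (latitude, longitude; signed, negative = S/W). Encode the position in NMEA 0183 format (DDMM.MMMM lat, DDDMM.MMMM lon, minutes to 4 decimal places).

0920.8740,S / 00258.7905,W

Latitude is negative → S; |value| = 9.347900
Latitude: minutes = (9.347900 − 9) × 60 = 20.874000
Longitude is negative → W; |value| = 2.979841
λ: 2° + 0.979841 × 60 = 2° 58.790460′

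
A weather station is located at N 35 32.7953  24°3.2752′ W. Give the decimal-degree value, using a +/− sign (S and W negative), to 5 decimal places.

Lat: 32.7953′ = 0.546588°; total 35.546588
N ⇒ keep positive
Longitude: 3.2752′ = 0.054587°; total 24.054587
W ⇒ negate

35.54659, -24.05459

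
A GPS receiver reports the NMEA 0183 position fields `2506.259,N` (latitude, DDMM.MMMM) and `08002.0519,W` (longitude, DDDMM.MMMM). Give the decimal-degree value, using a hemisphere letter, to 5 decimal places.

25.10432° N, 80.03420° W

Lat: degrees = first 2 digits = 25, minutes = 6.259; 25 + 6.259/60 = 25.104317
λ: degrees = first 3 digits = 80, minutes = 2.0519; 80 + 2.0519/60 = 80.034198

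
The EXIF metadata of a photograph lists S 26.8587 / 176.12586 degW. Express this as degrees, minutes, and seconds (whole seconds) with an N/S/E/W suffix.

Latitude: 0.858700 × 60 = 51.52200′ → 51′, remainder × 60 = 31.32″
λ: whole degrees 176; 7.55160′ → 7′ and 33.10″

26°51′31″ S, 176°07′33″ W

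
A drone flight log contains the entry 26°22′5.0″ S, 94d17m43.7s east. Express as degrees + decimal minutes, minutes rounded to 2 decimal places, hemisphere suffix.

26° 22.08′ S, 94° 17.73′ E

Latitude: 22 + 5/60 = 22.0833′
Longitude: seconds/60 = 0.72833; minutes = 17 + 0.72833 = 17.7283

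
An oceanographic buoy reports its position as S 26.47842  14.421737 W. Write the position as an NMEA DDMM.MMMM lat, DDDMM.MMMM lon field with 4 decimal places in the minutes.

2628.7052,S / 01425.3042,W

φ: 26° + 0.478420 × 60 = 26° 28.705200′
Longitude: minutes = (14.421737 − 14) × 60 = 25.304220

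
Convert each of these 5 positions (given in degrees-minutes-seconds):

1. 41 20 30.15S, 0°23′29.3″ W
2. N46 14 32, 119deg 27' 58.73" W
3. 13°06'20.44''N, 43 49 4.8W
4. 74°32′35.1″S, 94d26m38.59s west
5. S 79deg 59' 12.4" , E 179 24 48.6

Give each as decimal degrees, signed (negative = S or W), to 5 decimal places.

1. -41.34171, -0.39147
2. 46.24222, -119.46631
3. 13.10568, -43.81800
4. -74.54308, -94.44405
5. -79.98678, 179.41350

Point 1:
  Lat: 20′ + 30.15″ = 20.50250′; 41 + 20.50250/60 = 41.341708
  hemisphere S, so the sign is −
  Lon: 0° + 23/60 + 29.3/3600 = 0 + 0.383333 + 0.008139 = 0.391472
  W ⇒ negate
Point 2:
  Lat: 46 + 14/60 + 32/3600 = 46.242222
  N ⇒ keep positive
  Lon: 119 + 27/60 + 58.73/3600 = 119.466314
  W ⇒ negate
Point 3:
  Lat: 6′ + 20.44″ = 6.34067′; 13 + 6.34067/60 = 13.105678
  N ⇒ keep positive
  Longitude: 49′ + 4.8″ = 49.08000′; 43 + 49.08000/60 = 43.818000
  hemisphere W, so the sign is −
Point 4:
  φ: 74 + 32/60 + 35.1/3600 = 74.543083
  S ⇒ negate
  Longitude: 94 + 26/60 + 38.59/3600 = 94.444053
  W → negative
Point 5:
  Latitude: 79° + 59/60 + 12.4/3600 = 79 + 0.983333 + 0.003444 = 79.986778
  hemisphere S, so the sign is −
  Longitude: 24′ + 48.6″ = 24.81000′; 179 + 24.81000/60 = 179.413500
  E ⇒ keep positive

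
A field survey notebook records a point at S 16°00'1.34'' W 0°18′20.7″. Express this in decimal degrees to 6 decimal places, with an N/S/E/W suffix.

16.000372° S, 0.305750° W

Latitude: 0′ + 1.34″ = 0.02233′; 16 + 0.02233/60 = 16.0003722
Longitude: 18′ + 20.7″ = 18.34500′; 0 + 18.34500/60 = 0.3057500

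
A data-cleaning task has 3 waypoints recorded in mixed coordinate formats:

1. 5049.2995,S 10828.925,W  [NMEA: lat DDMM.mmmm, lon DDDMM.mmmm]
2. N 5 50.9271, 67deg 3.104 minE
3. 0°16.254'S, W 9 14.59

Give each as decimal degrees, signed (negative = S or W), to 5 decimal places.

Point 1:
  Lat: split at 2 digits → 50° and 49.2995′; 50 + 49.2995/60 = 50.821658
  S ⇒ negate
  Longitude: split at 3 digits → 108° and 28.925′; 108 + 28.925/60 = 108.482083
  W ⇒ negate
Point 2:
  φ: 5 + 50.9271/60 = 5.848785
  N → positive
  Lon: 3.104′ = 0.051733°; total 67.051733
  E ⇒ keep positive
Point 3:
  Latitude: 16.254′ = 0.270900°; total 0.270900
  S → negative
  λ: 9 + 14.59/60 = 9.243167
  W → negative

1. -50.82166, -108.48208
2. 5.84879, 67.05173
3. -0.27090, -9.24317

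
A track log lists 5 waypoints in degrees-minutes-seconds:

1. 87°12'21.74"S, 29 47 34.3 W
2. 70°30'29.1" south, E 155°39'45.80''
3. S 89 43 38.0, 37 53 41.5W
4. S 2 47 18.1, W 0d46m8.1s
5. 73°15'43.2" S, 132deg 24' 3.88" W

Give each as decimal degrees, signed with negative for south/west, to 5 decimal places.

Point 1:
  φ: 87° + 12/60 + 21.74/3600 = 87 + 0.200000 + 0.006039 = 87.206039
  S ⇒ negate
  Longitude: 29° + 47/60 + 34.3/3600 = 29 + 0.783333 + 0.009528 = 29.792861
  W ⇒ negate
Point 2:
  Lat: 30′ + 29.1″ = 30.48500′; 70 + 30.48500/60 = 70.508083
  hemisphere S, so the sign is −
  Longitude: 39′ + 45.8″ = 39.76333′; 155 + 39.76333/60 = 155.662722
  E → positive
Point 3:
  Latitude: 43′ + 38″ = 43.63333′; 89 + 43.63333/60 = 89.727222
  S ⇒ negate
  Lon: 37° + 53/60 + 41.5/3600 = 37 + 0.883333 + 0.011528 = 37.894861
  hemisphere W, so the sign is −
Point 4:
  φ: 47′ + 18.1″ = 47.30167′; 2 + 47.30167/60 = 2.788361
  hemisphere S, so the sign is −
  Lon: 0 + 46/60 + 8.1/3600 = 0.768917
  hemisphere W, so the sign is −
Point 5:
  φ: 73 + 15/60 + 43.2/3600 = 73.262000
  hemisphere S, so the sign is −
  Lon: 132 + 24/60 + 3.88/3600 = 132.401078
  hemisphere W, so the sign is −

1. -87.20604, -29.79286
2. -70.50808, 155.66272
3. -89.72722, -37.89486
4. -2.78836, -0.76892
5. -73.26200, -132.40108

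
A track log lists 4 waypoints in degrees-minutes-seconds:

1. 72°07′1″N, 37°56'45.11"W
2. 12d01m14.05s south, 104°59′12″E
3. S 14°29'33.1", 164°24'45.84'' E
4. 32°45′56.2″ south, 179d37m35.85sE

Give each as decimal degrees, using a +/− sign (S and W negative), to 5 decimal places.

Point 1:
  Lat: 72° + 7/60 + 1/3600 = 72 + 0.116667 + 0.000278 = 72.116944
  N → positive
  Lon: 37 + 56/60 + 45.11/3600 = 37.945864
  W → negative
Point 2:
  Lat: 12° + 1/60 + 14.05/3600 = 12 + 0.016667 + 0.003903 = 12.020569
  S ⇒ negate
  Longitude: 104° + 59/60 + 12/3600 = 104 + 0.983333 + 0.003333 = 104.986667
  E ⇒ keep positive
Point 3:
  Latitude: 14 + 29/60 + 33.1/3600 = 14.492528
  S ⇒ negate
  λ: 164 + 24/60 + 45.84/3600 = 164.412733
  E ⇒ keep positive
Point 4:
  φ: 32° + 45/60 + 56.2/3600 = 32 + 0.750000 + 0.015611 = 32.765611
  hemisphere S, so the sign is −
  Longitude: 179 + 37/60 + 35.85/3600 = 179.626625
  E → positive

1. 72.11694, -37.94586
2. -12.02057, 104.98667
3. -14.49253, 164.41273
4. -32.76561, 179.62663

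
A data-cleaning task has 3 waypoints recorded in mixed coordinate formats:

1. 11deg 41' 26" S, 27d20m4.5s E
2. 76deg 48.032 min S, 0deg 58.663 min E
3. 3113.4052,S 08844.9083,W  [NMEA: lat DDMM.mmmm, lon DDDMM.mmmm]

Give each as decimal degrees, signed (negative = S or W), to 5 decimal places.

1. -11.69056, 27.33458
2. -76.80053, 0.97772
3. -31.22342, -88.74847

Point 1:
  φ: 11 + 41/60 + 26/3600 = 11.690556
  S → negative
  λ: 20′ + 4.5″ = 20.07500′; 27 + 20.07500/60 = 27.334583
  E ⇒ keep positive
Point 2:
  Lat: 76 + 48.032/60 = 76.800533
  S → negative
  λ: 0 + 58.663/60 = 0.977717
  E ⇒ keep positive
Point 3:
  Latitude: degrees = first 2 digits = 31, minutes = 13.4052; 31 + 13.4052/60 = 31.223420
  hemisphere S, so the sign is −
  Lon: split at 3 digits → 088° and 44.9083′; 88 + 44.9083/60 = 88.748472
  hemisphere W, so the sign is −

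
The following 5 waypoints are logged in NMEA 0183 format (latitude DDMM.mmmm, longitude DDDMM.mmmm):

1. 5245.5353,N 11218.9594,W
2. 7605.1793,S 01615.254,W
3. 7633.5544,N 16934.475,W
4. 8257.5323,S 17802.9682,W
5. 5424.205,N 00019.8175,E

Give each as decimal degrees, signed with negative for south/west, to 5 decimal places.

1. 52.75892, -112.31599
2. -76.08632, -16.25423
3. 76.55924, -169.57458
4. -82.95887, -178.04947
5. 54.40342, 0.33029

Point 1:
  Latitude: split at 2 digits → 52° and 45.5353′; 52 + 45.5353/60 = 52.758922
  N ⇒ keep positive
  Longitude: split at 3 digits → 112° and 18.9594′; 112 + 18.9594/60 = 112.315990
  W → negative
Point 2:
  φ: split at 2 digits → 76° and 5.1793′; 76 + 5.1793/60 = 76.086322
  S → negative
  Longitude: split at 3 digits → 016° and 15.254′; 16 + 15.254/60 = 16.254233
  hemisphere W, so the sign is −
Point 3:
  Latitude: split at 2 digits → 76° and 33.5544′; 76 + 33.5544/60 = 76.559240
  N → positive
  Lon: degrees = first 3 digits = 169, minutes = 34.475; 169 + 34.475/60 = 169.574583
  hemisphere W, so the sign is −
Point 4:
  Lat: degrees = first 2 digits = 82, minutes = 57.5323; 82 + 57.5323/60 = 82.958872
  S ⇒ negate
  Longitude: split at 3 digits → 178° and 2.9682′; 178 + 2.9682/60 = 178.049470
  W ⇒ negate
Point 5:
  Latitude: split at 2 digits → 54° and 24.205′; 54 + 24.205/60 = 54.403417
  N → positive
  λ: degrees = first 3 digits = 0, minutes = 19.8175; 0 + 19.8175/60 = 0.330292
  E ⇒ keep positive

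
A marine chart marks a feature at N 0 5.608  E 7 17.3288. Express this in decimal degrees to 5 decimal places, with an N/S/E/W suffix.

0.09347° N, 7.28881° E

Latitude: 5.608′ = 0.093467°; total 0.093467
λ: 17.3288′ = 0.288813°; total 7.288813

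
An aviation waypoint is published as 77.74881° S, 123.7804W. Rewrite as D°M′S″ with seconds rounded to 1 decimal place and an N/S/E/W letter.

77°44′55.7″ S, 123°46′49.4″ W

Lat: 0.748810 × 60 = 44.92860′ → 44′, remainder × 60 = 55.716″
λ: 0.780400° → 46.82400′; 0.82400 × 60 = 49.440″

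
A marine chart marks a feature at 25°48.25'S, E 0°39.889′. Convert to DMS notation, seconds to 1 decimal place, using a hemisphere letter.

Latitude: 48.25000′ → 48′ and 0.25000 × 60 = 15.000″
Longitude: fractional minutes 0.88900 × 60 = 53.340″

25°48′15.0″ S, 0°39′53.3″ E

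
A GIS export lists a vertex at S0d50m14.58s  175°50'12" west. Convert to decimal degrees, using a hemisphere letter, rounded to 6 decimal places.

φ: 0° + 50/60 + 14.58/3600 = 0 + 0.833333 + 0.004050 = 0.8373833
Lon: 175 + 50/60 + 12/3600 = 175.8366667

0.837383° S, 175.836667° W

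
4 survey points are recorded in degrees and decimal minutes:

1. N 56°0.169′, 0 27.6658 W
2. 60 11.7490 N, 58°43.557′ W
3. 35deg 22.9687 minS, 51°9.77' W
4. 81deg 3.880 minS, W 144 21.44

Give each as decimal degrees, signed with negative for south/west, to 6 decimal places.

1. 56.002817, -0.461097
2. 60.195817, -58.725950
3. -35.382812, -51.162833
4. -81.064667, -144.357333

Point 1:
  Latitude: 56 + 0.169/60 = 56.0028167
  N → positive
  λ: 27.6658′ = 0.461097°; total 0.4610967
  hemisphere W, so the sign is −
Point 2:
  Latitude: 11.749′ = 0.195817°; total 60.1958167
  N ⇒ keep positive
  Longitude: 58 + 43.557/60 = 58.7259500
  W ⇒ negate
Point 3:
  φ: 35 + 22.9687/60 = 35.3828117
  S → negative
  Longitude: 51 + 9.77/60 = 51.1628333
  W ⇒ negate
Point 4:
  Latitude: 81 + 3.88/60 = 81.0646667
  S → negative
  Longitude: 21.44′ = 0.357333°; total 144.3573333
  hemisphere W, so the sign is −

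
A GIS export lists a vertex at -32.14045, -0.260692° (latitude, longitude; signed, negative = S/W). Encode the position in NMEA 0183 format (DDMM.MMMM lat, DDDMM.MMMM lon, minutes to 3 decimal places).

3208.427,S / 00015.642,W

Latitude is negative → S; |value| = 32.140450
Latitude: minutes = (32.140450 − 32) × 60 = 8.42700
Longitude is negative → W; |value| = 0.260692
λ: 0° + 0.260692 × 60 = 0° 15.64152′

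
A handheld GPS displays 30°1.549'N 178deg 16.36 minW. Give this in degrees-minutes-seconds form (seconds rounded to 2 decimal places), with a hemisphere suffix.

30°01′32.94″ N, 178°16′21.60″ W

Lat: 1.54900′ → 1′ and 0.54900 × 60 = 32.9400″
Lon: 16.36000′ → 16′ and 0.36000 × 60 = 21.6000″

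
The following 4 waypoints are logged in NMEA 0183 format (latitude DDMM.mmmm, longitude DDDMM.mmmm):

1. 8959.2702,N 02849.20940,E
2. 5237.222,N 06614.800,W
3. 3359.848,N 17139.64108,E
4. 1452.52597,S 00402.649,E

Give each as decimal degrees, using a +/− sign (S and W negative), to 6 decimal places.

1. 89.987837, 28.820157
2. 52.620367, -66.246667
3. 33.997467, 171.660685
4. -14.875433, 4.044150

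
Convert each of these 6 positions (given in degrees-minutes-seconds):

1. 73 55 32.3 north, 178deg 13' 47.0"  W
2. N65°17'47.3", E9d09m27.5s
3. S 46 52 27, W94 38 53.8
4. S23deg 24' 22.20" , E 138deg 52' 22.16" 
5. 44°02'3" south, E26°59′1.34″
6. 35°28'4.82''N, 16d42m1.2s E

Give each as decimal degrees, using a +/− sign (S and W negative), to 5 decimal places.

1. 73.92564, -178.22972
2. 65.29647, 9.15764
3. -46.87417, -94.64828
4. -23.40617, 138.87282
5. -44.03417, 26.98371
6. 35.46801, 16.70033

Point 1:
  φ: 73° + 55/60 + 32.3/3600 = 73 + 0.916667 + 0.008972 = 73.925639
  N → positive
  λ: 178 + 13/60 + 47/3600 = 178.229722
  W → negative
Point 2:
  φ: 65 + 17/60 + 47.3/3600 = 65.296472
  N → positive
  Lon: 9 + 9/60 + 27.5/3600 = 9.157639
  E → positive
Point 3:
  Lat: 46 + 52/60 + 27/3600 = 46.874167
  S ⇒ negate
  λ: 38′ + 53.8″ = 38.89667′; 94 + 38.89667/60 = 94.648278
  hemisphere W, so the sign is −
Point 4:
  Latitude: 24′ + 22.2″ = 24.37000′; 23 + 24.37000/60 = 23.406167
  S ⇒ negate
  Longitude: 52′ + 22.16″ = 52.36933′; 138 + 52.36933/60 = 138.872822
  E ⇒ keep positive
Point 5:
  φ: 44° + 2/60 + 3/3600 = 44 + 0.033333 + 0.000833 = 44.034167
  hemisphere S, so the sign is −
  Longitude: 59′ + 1.34″ = 59.02233′; 26 + 59.02233/60 = 26.983706
  E → positive
Point 6:
  Latitude: 28′ + 4.82″ = 28.08033′; 35 + 28.08033/60 = 35.468006
  N ⇒ keep positive
  λ: 16 + 42/60 + 1.2/3600 = 16.700333
  E ⇒ keep positive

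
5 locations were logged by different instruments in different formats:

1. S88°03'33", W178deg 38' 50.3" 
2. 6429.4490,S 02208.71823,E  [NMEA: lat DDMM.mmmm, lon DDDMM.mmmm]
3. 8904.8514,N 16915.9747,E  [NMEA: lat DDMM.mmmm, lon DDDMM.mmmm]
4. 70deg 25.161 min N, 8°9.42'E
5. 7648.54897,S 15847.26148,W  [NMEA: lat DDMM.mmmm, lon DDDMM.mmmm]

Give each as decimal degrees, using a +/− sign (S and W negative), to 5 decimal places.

1. -88.05917, -178.64731
2. -64.49082, 22.14530
3. 89.08086, 169.26625
4. 70.41935, 8.15700
5. -76.80915, -158.78769

Point 1:
  φ: 3′ + 33″ = 3.55000′; 88 + 3.55000/60 = 88.059167
  S → negative
  λ: 178° + 38/60 + 50.3/3600 = 178 + 0.633333 + 0.013972 = 178.647306
  W → negative
Point 2:
  Latitude: degrees = first 2 digits = 64, minutes = 29.449; 64 + 29.449/60 = 64.490817
  S ⇒ negate
  λ: degrees = first 3 digits = 22, minutes = 8.71823; 22 + 8.71823/60 = 22.145304
  E → positive
Point 3:
  Lat: degrees = first 2 digits = 89, minutes = 4.8514; 89 + 4.8514/60 = 89.080857
  N ⇒ keep positive
  Longitude: degrees = first 3 digits = 169, minutes = 15.9747; 169 + 15.9747/60 = 169.266245
  E ⇒ keep positive
Point 4:
  φ: 25.161′ = 0.419350°; total 70.419350
  N ⇒ keep positive
  Lon: 9.42′ = 0.157000°; total 8.157000
  E ⇒ keep positive
Point 5:
  Latitude: split at 2 digits → 76° and 48.54897′; 76 + 48.54897/60 = 76.809150
  S ⇒ negate
  λ: degrees = first 3 digits = 158, minutes = 47.26148; 158 + 47.26148/60 = 158.787691
  hemisphere W, so the sign is −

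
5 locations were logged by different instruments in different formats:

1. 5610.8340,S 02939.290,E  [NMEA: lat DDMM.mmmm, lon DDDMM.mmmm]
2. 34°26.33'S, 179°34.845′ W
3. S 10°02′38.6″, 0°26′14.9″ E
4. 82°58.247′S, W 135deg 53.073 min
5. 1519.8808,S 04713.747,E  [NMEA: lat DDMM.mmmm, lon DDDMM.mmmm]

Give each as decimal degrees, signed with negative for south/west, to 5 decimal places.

Point 1:
  φ: degrees = first 2 digits = 56, minutes = 10.834; 56 + 10.834/60 = 56.180567
  S ⇒ negate
  λ: degrees = first 3 digits = 29, minutes = 39.29; 29 + 39.29/60 = 29.654833
  E ⇒ keep positive
Point 2:
  Latitude: 34 + 26.33/60 = 34.438833
  S → negative
  Longitude: 179 + 34.845/60 = 179.580750
  hemisphere W, so the sign is −
Point 3:
  Lat: 10° + 2/60 + 38.6/3600 = 10 + 0.033333 + 0.010722 = 10.044056
  S ⇒ negate
  λ: 0 + 26/60 + 14.9/3600 = 0.437472
  E → positive
Point 4:
  φ: 82 + 58.247/60 = 82.970783
  hemisphere S, so the sign is −
  Lon: 53.073′ = 0.884550°; total 135.884550
  W ⇒ negate
Point 5:
  Latitude: degrees = first 2 digits = 15, minutes = 19.8808; 15 + 19.8808/60 = 15.331347
  S → negative
  Lon: split at 3 digits → 047° and 13.747′; 47 + 13.747/60 = 47.229117
  E ⇒ keep positive

1. -56.18057, 29.65483
2. -34.43883, -179.58075
3. -10.04406, 0.43747
4. -82.97078, -135.88455
5. -15.33135, 47.22912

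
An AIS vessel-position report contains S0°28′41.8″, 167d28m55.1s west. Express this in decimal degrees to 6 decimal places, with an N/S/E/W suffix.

φ: 0° + 28/60 + 41.8/3600 = 0 + 0.466667 + 0.011611 = 0.4782778
Lon: 28′ + 55.1″ = 28.91833′; 167 + 28.91833/60 = 167.4819722

0.478278° S, 167.481972° W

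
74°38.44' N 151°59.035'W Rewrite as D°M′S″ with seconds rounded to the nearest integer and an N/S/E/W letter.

74°38′26″ N, 151°59′2″ W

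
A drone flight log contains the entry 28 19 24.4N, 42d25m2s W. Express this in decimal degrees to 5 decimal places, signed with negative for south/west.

Lat: 28° + 19/60 + 24.4/3600 = 28 + 0.316667 + 0.006778 = 28.323444
N ⇒ keep positive
Lon: 42° + 25/60 + 2/3600 = 42 + 0.416667 + 0.000556 = 42.417222
hemisphere W, so the sign is −

28.32344, -42.41722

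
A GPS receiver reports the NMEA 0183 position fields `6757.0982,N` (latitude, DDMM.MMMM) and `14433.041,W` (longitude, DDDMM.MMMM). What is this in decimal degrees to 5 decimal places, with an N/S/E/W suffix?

67.95164° N, 144.55068° W

φ: split at 2 digits → 67° and 57.0982′; 67 + 57.0982/60 = 67.951637
λ: split at 3 digits → 144° and 33.041′; 144 + 33.041/60 = 144.550683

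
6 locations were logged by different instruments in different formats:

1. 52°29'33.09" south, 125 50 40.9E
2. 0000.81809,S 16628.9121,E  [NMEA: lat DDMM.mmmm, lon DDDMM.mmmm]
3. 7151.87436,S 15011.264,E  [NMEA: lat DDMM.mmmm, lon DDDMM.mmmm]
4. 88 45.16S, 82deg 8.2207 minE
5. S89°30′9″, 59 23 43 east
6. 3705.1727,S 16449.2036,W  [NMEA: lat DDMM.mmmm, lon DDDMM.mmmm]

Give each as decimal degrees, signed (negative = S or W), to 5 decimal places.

Point 1:
  φ: 52 + 29/60 + 33.09/3600 = 52.492525
  hemisphere S, so the sign is −
  Lon: 125° + 50/60 + 40.9/3600 = 125 + 0.833333 + 0.011361 = 125.844694
  E → positive
Point 2:
  Latitude: split at 2 digits → 00° and 0.81809′; 0 + 0.81809/60 = 0.013635
  S ⇒ negate
  Longitude: degrees = first 3 digits = 166, minutes = 28.9121; 166 + 28.9121/60 = 166.481868
  E ⇒ keep positive
Point 3:
  Latitude: degrees = first 2 digits = 71, minutes = 51.87436; 71 + 51.87436/60 = 71.864573
  S → negative
  λ: degrees = first 3 digits = 150, minutes = 11.264; 150 + 11.264/60 = 150.187733
  E → positive
Point 4:
  φ: 45.16′ = 0.752667°; total 88.752667
  S → negative
  Longitude: 82 + 8.2207/60 = 82.137012
  E ⇒ keep positive
Point 5:
  Latitude: 30′ + 9″ = 30.15000′; 89 + 30.15000/60 = 89.502500
  hemisphere S, so the sign is −
  Longitude: 59 + 23/60 + 43/3600 = 59.395278
  E → positive
Point 6:
  Latitude: degrees = first 2 digits = 37, minutes = 5.1727; 37 + 5.1727/60 = 37.086212
  S ⇒ negate
  Longitude: degrees = first 3 digits = 164, minutes = 49.2036; 164 + 49.2036/60 = 164.820060
  hemisphere W, so the sign is −

1. -52.49253, 125.84469
2. -0.01363, 166.48187
3. -71.86457, 150.18773
4. -88.75267, 82.13701
5. -89.50250, 59.39528
6. -37.08621, -164.82006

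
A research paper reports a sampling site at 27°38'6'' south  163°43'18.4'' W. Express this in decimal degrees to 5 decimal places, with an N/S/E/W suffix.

27.63500° S, 163.72178° W

Latitude: 38′ + 6″ = 38.10000′; 27 + 38.10000/60 = 27.635000
λ: 43′ + 18.4″ = 43.30667′; 163 + 43.30667/60 = 163.721778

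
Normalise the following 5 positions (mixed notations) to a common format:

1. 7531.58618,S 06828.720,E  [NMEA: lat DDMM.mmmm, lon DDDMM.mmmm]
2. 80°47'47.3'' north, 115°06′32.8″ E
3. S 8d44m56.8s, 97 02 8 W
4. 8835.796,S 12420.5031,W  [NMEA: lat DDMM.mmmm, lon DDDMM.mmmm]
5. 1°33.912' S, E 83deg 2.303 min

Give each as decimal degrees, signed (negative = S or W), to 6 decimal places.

1. -75.526436, 68.478667
2. 80.796472, 115.109111
3. -8.749111, -97.035556
4. -88.596600, -124.341718
5. -1.565200, 83.038383

Point 1:
  Lat: split at 2 digits → 75° and 31.58618′; 75 + 31.58618/60 = 75.5264363
  S ⇒ negate
  λ: degrees = first 3 digits = 68, minutes = 28.72; 68 + 28.72/60 = 68.4786667
  E ⇒ keep positive
Point 2:
  Lat: 80° + 47/60 + 47.3/3600 = 80 + 0.783333 + 0.013139 = 80.7964722
  N → positive
  Longitude: 115 + 6/60 + 32.8/3600 = 115.1091111
  E → positive
Point 3:
  Lat: 8 + 44/60 + 56.8/3600 = 8.7491111
  S → negative
  Lon: 97 + 2/60 + 8/3600 = 97.0355556
  hemisphere W, so the sign is −
Point 4:
  φ: degrees = first 2 digits = 88, minutes = 35.796; 88 + 35.796/60 = 88.5966000
  hemisphere S, so the sign is −
  Lon: split at 3 digits → 124° and 20.5031′; 124 + 20.5031/60 = 124.3417183
  hemisphere W, so the sign is −
Point 5:
  φ: 33.912′ = 0.565200°; total 1.5652000
  S ⇒ negate
  Lon: 2.303′ = 0.038383°; total 83.0383833
  E ⇒ keep positive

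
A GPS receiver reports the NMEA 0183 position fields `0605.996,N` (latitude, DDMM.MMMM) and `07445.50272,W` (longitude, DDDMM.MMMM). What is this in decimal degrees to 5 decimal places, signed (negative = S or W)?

6.09993, -74.75838

φ: split at 2 digits → 06° and 5.996′; 6 + 5.996/60 = 6.099933
N → positive
Longitude: split at 3 digits → 074° and 45.50272′; 74 + 45.50272/60 = 74.758379
W ⇒ negate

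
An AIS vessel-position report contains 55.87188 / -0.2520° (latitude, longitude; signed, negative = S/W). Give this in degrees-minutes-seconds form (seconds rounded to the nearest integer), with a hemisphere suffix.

55°52′19″ N, 0°15′7″ W

φ: 0.871880° → 52.31280′; 0.31280 × 60 = 18.77″
Longitude is negative → W; |value| = 0.252000
λ: whole degrees 0; 15.12000′ → 15′ and 7.20″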